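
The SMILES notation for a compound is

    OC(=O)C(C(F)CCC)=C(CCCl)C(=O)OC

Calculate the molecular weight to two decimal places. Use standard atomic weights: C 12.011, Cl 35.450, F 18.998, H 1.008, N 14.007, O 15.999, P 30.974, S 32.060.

First, the molecular formula is C11H16ClFO4 (counting implicit H from valence).
  C: 11 × 12.011 = 132.121
  Cl: 1 × 35.450 = 35.450
  F: 1 × 18.998 = 18.998
  H: 16 × 1.008 = 16.128
  O: 4 × 15.999 = 63.996
Sum: 11×12.011 + 1×35.450 + 1×18.998 + 16×1.008 + 4×15.999 = 266.693 → 266.69 g/mol.

266.69 g/mol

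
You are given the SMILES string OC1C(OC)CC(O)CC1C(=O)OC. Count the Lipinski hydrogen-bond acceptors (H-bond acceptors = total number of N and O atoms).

5

N atoms: 0; O atoms: 5.
Lipinski HBA = 0 + 5 = 5.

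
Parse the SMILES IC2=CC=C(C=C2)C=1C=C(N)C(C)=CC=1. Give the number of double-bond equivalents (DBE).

8

Degree of unsaturation = (number of rings) + (number of π bonds).
Ring closures in the SMILES: 2.
π bonds: 6 double bonds (each 1 DoU) → 6 DoU from unsaturation.
Total DoU = 2 + 6 = 8.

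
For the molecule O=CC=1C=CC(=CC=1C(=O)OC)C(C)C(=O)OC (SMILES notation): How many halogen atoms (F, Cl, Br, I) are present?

Scan the SMILES for the halogen motif — none present.
Groups that are present: 1 aldehyde, 2 ester.

0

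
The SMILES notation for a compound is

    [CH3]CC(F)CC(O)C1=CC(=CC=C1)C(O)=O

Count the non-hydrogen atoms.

Every atom symbol written in the SMILES (organic subset) is one heavy atom; implicit H are not written.
Heavy atoms by element → C:12, F:1, O:3.
Total: 16.

16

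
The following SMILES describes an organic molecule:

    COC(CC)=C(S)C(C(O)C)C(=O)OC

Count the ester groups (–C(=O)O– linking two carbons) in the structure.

The ester motif appears at heavy-atom position 12 in the SMILES.
Other groups present: 1 alkene, 1 ether, 1 hydroxyl, 1 thiol.
Ester count: 1.

1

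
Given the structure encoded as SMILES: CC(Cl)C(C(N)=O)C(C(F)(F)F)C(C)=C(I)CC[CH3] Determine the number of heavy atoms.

19

Every atom symbol written in the SMILES (organic subset) is one heavy atom; implicit H are not written.
Heavy atoms by element → C:12, Cl:1, F:3, I:1, N:1, O:1.
Total: 19.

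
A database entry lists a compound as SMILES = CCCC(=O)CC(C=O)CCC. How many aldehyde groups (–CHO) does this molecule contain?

The aldehyde motif appears at heavy-atom position 8 in the SMILES.
Other groups present: 1 ketone.
Aldehyde count: 1.

1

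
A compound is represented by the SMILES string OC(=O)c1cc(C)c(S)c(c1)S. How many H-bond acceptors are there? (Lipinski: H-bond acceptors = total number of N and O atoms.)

2

N atoms: 0; O atoms: 2.
Lipinski HBA = 0 + 2 = 2.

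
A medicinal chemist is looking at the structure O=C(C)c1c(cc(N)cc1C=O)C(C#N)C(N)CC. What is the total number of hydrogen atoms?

17

Walk through each heavy atom and fill implicit hydrogens from standard valence (C 4, N 3, O 2, S 2, halogen 1); for lowercase aromatic atoms, an aromatic c carries 1 H when it has two neighbours and 0 H with three, and aromatic n carries 0 H:
  atom 1: O, bond orders sum to 2 (valence 2) → 0 H
  atom 2: C, bond orders sum to 4 (valence 4) → 0 H
  atom 3: C, bond orders sum to 1 (valence 4) → 3 H
  atom 4: aromatic c, 3 neighbours → 0 H
  atom 5: aromatic c, 3 neighbours → 0 H
  atom 6: aromatic c, 2 neighbours → 1 H
  atom 7: aromatic c, 3 neighbours → 0 H
  atom 8: N, bond orders sum to 1 (valence 3) → 2 H
  atom 9: aromatic c, 2 neighbours → 1 H
  atom 10: aromatic c, 3 neighbours → 0 H
  atom 11: C, bond orders sum to 3 (valence 4) → 1 H
  atom 12: O, bond orders sum to 2 (valence 2) → 0 H
  atom 13: C, bond orders sum to 3 (valence 4) → 1 H
  atom 14: C, bond orders sum to 4 (valence 4) → 0 H
  atom 15: N, bond orders sum to 3 (valence 3) → 0 H
  atom 16: C, bond orders sum to 3 (valence 4) → 1 H
  atom 17: N, bond orders sum to 1 (valence 3) → 2 H
  atom 18: C, bond orders sum to 2 (valence 4) → 2 H
  atom 19: C, bond orders sum to 1 (valence 4) → 3 H
Total hydrogens: 17.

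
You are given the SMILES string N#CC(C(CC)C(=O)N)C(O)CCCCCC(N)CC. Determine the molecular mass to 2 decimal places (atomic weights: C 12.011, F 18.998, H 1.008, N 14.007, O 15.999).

First, the molecular formula is C15H29N3O2 (counting implicit H from valence).
  C: 15 × 12.011 = 180.165
  H: 29 × 1.008 = 29.232
  N: 3 × 14.007 = 42.021
  O: 2 × 15.999 = 31.998
Sum: 15×12.011 + 29×1.008 + 3×14.007 + 2×15.999 = 283.416 → 283.42 g/mol.

283.42 g/mol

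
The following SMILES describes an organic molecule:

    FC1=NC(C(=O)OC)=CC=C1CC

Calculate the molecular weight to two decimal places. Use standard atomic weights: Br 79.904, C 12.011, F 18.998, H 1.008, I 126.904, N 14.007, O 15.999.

183.18 g/mol

First, the molecular formula is C9H10FNO2 (counting implicit H from valence).
  C: 9 × 12.011 = 108.099
  F: 1 × 18.998 = 18.998
  H: 10 × 1.008 = 10.080
  N: 1 × 14.007 = 14.007
  O: 2 × 15.999 = 31.998
Sum: 9×12.011 + 1×18.998 + 10×1.008 + 1×14.007 + 2×15.999 = 183.182 → 183.18 g/mol.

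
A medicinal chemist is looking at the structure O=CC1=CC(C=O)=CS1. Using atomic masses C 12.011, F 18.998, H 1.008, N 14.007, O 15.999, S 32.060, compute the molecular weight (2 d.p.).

First, the molecular formula is C6H4O2S (counting implicit H from valence).
  C: 6 × 12.011 = 72.066
  H: 4 × 1.008 = 4.032
  O: 2 × 15.999 = 31.998
  S: 1 × 32.060 = 32.060
Sum: 6×12.011 + 4×1.008 + 2×15.999 + 1×32.060 = 140.156 → 140.16 g/mol.

140.16 g/mol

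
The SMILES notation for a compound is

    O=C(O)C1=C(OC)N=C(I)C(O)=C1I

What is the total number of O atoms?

Scan the SMILES for O atoms (remember two-letter symbols like Cl and Br are single atoms).
Oxygen count: 4.

4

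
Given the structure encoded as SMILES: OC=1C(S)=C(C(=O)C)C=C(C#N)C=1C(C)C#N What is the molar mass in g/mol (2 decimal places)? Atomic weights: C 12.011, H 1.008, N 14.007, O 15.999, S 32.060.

246.28 g/mol

First, the molecular formula is C12H10N2O2S (counting implicit H from valence).
  C: 12 × 12.011 = 144.132
  H: 10 × 1.008 = 10.080
  N: 2 × 14.007 = 28.014
  O: 2 × 15.999 = 31.998
  S: 1 × 32.060 = 32.060
Sum: 12×12.011 + 10×1.008 + 2×14.007 + 2×15.999 + 1×32.060 = 246.284 → 246.28 g/mol.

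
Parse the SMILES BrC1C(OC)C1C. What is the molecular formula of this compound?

Walk through each heavy atom and fill implicit hydrogens from standard valence (C 4, N 3, O 2, S 2, halogen 1):
  atom 1: Br (halogen, monovalent) → 0 H
  atom 2: C, bond orders sum to 3 (valence 4) → 1 H
  atom 3: C, bond orders sum to 3 (valence 4) → 1 H
  atom 4: O, bond orders sum to 2 (valence 2) → 0 H
  atom 5: C, bond orders sum to 1 (valence 4) → 3 H
  atom 6: C, bond orders sum to 3 (valence 4) → 1 H
  atom 7: C, bond orders sum to 1 (valence 4) → 3 H
Totals → C:5, H:9, Br:1, O:1.

C5H9BrO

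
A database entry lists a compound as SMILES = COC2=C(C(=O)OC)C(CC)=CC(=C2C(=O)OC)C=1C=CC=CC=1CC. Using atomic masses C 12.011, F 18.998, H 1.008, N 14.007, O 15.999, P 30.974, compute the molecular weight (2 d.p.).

356.42 g/mol

First, the molecular formula is C21H24O5 (counting implicit H from valence).
  C: 21 × 12.011 = 252.231
  H: 24 × 1.008 = 24.192
  O: 5 × 15.999 = 79.995
Sum: 21×12.011 + 24×1.008 + 5×15.999 = 356.418 → 356.42 g/mol.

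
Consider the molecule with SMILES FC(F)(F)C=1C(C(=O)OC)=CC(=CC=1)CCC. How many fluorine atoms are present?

3

Scan the SMILES for F atoms (remember two-letter symbols like Cl and Br are single atoms).
Fluorine count: 3.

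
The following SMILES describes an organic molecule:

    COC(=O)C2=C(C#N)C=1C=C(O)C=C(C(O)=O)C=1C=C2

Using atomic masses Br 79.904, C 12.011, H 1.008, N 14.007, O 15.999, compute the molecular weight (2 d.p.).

First, the molecular formula is C14H9NO5 (counting implicit H from valence).
  C: 14 × 12.011 = 168.154
  H: 9 × 1.008 = 9.072
  N: 1 × 14.007 = 14.007
  O: 5 × 15.999 = 79.995
Sum: 14×12.011 + 9×1.008 + 1×14.007 + 5×15.999 = 271.228 → 271.23 g/mol.

271.23 g/mol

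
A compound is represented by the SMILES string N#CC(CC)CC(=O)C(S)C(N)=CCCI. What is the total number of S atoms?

1

Scan the SMILES for S atoms (remember two-letter symbols like Cl and Br are single atoms).
Sulfur count: 1.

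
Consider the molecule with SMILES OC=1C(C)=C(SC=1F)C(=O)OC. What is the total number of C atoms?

Count every carbon token in the SMILES (each C, including those in ring-closure positions and inside branches).
Carbon count: 7.

7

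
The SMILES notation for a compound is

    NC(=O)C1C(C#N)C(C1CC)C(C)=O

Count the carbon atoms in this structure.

10

Count every carbon token in the SMILES (each C, including those in ring-closure positions and inside branches).
Carbon count: 10.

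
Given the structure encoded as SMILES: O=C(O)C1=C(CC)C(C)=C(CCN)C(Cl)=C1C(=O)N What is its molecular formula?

C13H17ClN2O3

Walk through each heavy atom and fill implicit hydrogens from standard valence (C 4, N 3, O 2, S 2, halogen 1):
  atom 1: O, bond orders sum to 2 (valence 2) → 0 H
  atom 2: C, bond orders sum to 4 (valence 4) → 0 H
  atom 3: O, bond orders sum to 1 (valence 2) → 1 H
  atom 4: C, bond orders sum to 4 (valence 4) → 0 H
  atom 5: C, bond orders sum to 4 (valence 4) → 0 H
  atom 6: C, bond orders sum to 2 (valence 4) → 2 H
  atom 7: C, bond orders sum to 1 (valence 4) → 3 H
  atom 8: C, bond orders sum to 4 (valence 4) → 0 H
  atom 9: C, bond orders sum to 1 (valence 4) → 3 H
  atom 10: C, bond orders sum to 4 (valence 4) → 0 H
  atom 11: C, bond orders sum to 2 (valence 4) → 2 H
  atom 12: C, bond orders sum to 2 (valence 4) → 2 H
  atom 13: N, bond orders sum to 1 (valence 3) → 2 H
  atom 14: C, bond orders sum to 4 (valence 4) → 0 H
  atom 15: Cl (halogen, monovalent) → 0 H
  atom 16: C, bond orders sum to 4 (valence 4) → 0 H
  atom 17: C, bond orders sum to 4 (valence 4) → 0 H
  atom 18: O, bond orders sum to 2 (valence 2) → 0 H
  atom 19: N, bond orders sum to 1 (valence 3) → 2 H
Totals → C:13, H:17, Cl:1, N:2, O:3.
In Hill order: C13H17ClN2O3.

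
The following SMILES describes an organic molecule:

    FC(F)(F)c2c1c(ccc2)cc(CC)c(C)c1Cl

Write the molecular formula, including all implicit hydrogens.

C14H12ClF3

Walk through each heavy atom and fill implicit hydrogens from standard valence (C 4, N 3, O 2, S 2, halogen 1); for lowercase aromatic atoms, an aromatic c carries 1 H when it has two neighbours and 0 H with three, and aromatic n carries 0 H:
  atom 1: F (halogen, monovalent) → 0 H
  atom 2: C, bond orders sum to 4 (valence 4) → 0 H
  atom 3: F (halogen, monovalent) → 0 H
  atom 4: F (halogen, monovalent) → 0 H
  atom 5: aromatic c, 3 neighbours → 0 H
  atom 6: aromatic c, 3 neighbours → 0 H
  atom 7: aromatic c, 3 neighbours → 0 H
  atom 8: aromatic c, 2 neighbours → 1 H
  atom 9: aromatic c, 2 neighbours → 1 H
  atom 10: aromatic c, 2 neighbours → 1 H
  atom 11: aromatic c, 2 neighbours → 1 H
  atom 12: aromatic c, 3 neighbours → 0 H
  atom 13: C, bond orders sum to 2 (valence 4) → 2 H
  atom 14: C, bond orders sum to 1 (valence 4) → 3 H
  atom 15: aromatic c, 3 neighbours → 0 H
  atom 16: C, bond orders sum to 1 (valence 4) → 3 H
  atom 17: aromatic c, 3 neighbours → 0 H
  atom 18: Cl (halogen, monovalent) → 0 H
Totals → C:14, H:12, Cl:1, F:3.
In Hill order: C14H12ClF3.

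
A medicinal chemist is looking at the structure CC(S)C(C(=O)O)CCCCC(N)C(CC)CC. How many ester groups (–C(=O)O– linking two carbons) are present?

Scan the SMILES for the ester motif — none present.
Groups that are present: 1 carboxylic acid, 1 primary amine, 1 thiol.

0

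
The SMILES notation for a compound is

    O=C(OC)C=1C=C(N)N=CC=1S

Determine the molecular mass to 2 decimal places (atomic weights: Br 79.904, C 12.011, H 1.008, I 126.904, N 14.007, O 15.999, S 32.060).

184.21 g/mol

First, the molecular formula is C7H8N2O2S (counting implicit H from valence).
  C: 7 × 12.011 = 84.077
  H: 8 × 1.008 = 8.064
  N: 2 × 14.007 = 28.014
  O: 2 × 15.999 = 31.998
  S: 1 × 32.060 = 32.060
Sum: 7×12.011 + 8×1.008 + 2×14.007 + 2×15.999 + 1×32.060 = 184.213 → 184.21 g/mol.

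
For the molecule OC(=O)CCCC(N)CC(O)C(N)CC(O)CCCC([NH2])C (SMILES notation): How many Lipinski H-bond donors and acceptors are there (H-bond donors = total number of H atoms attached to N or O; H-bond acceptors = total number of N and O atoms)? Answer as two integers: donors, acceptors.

Donors: find every N or O and count the H atoms it carries.
  atom 1 (O): bond orders sum to 1 → 1 H
  atom 3 (O): bond orders sum to 2 → 0 H
  atom 8 (N): bond orders sum to 1 → 2 H
  atom 11 (O): bond orders sum to 1 → 1 H
  atom 13 (N): bond orders sum to 1 → 2 H
  atom 16 (O): bond orders sum to 1 → 1 H
  atom 21 (N): bond orders sum to 1 → 2 H
Lipinski HBD = 9.
Acceptors: N atoms = 3, O atoms = 4 → HBA = 7.

9, 7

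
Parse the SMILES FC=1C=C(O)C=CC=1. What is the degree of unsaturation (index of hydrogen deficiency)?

4

Degree of unsaturation = (number of rings) + (number of π bonds).
Ring closures in the SMILES: 1.
π bonds: 3 double bonds (each 1 DoU) → 3 DoU from unsaturation.
Total DoU = 1 + 3 = 4.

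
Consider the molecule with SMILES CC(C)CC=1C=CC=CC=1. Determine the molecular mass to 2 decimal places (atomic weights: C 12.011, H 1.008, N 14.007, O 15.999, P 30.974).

First, the molecular formula is C10H14 (counting implicit H from valence).
  C: 10 × 12.011 = 120.110
  H: 14 × 1.008 = 14.112
Sum: 10×12.011 + 14×1.008 = 134.222 → 134.22 g/mol.

134.22 g/mol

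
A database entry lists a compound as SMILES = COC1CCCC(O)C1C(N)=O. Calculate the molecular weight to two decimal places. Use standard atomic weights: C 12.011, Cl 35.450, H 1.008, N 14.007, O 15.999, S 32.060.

First, the molecular formula is C8H15NO3 (counting implicit H from valence).
  C: 8 × 12.011 = 96.088
  H: 15 × 1.008 = 15.120
  N: 1 × 14.007 = 14.007
  O: 3 × 15.999 = 47.997
Sum: 8×12.011 + 15×1.008 + 1×14.007 + 3×15.999 = 173.212 → 173.21 g/mol.

173.21 g/mol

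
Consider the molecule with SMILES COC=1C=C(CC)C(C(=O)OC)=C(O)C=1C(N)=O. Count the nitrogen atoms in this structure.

Scan the SMILES for N atoms (remember two-letter symbols like Cl and Br are single atoms).
Nitrogen count: 1.

1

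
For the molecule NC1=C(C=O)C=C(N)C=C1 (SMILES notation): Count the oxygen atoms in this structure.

Scan the SMILES for O atoms (remember two-letter symbols like Cl and Br are single atoms).
Oxygen count: 1.

1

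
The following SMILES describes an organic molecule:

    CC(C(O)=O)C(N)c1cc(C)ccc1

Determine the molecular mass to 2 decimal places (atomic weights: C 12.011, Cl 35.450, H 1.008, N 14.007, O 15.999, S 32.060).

193.25 g/mol

First, the molecular formula is C11H15NO2 (counting implicit H from valence).
  C: 11 × 12.011 = 132.121
  H: 15 × 1.008 = 15.120
  N: 1 × 14.007 = 14.007
  O: 2 × 15.999 = 31.998
Sum: 11×12.011 + 15×1.008 + 1×14.007 + 2×15.999 = 193.246 → 193.25 g/mol.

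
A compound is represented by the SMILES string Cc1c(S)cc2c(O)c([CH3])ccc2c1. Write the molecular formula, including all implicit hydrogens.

Walk through each heavy atom and fill implicit hydrogens from standard valence (C 4, N 3, O 2, S 2, halogen 1); for lowercase aromatic atoms, an aromatic c carries 1 H when it has two neighbours and 0 H with three, and aromatic n carries 0 H:
  atom 1: C, bond orders sum to 1 (valence 4) → 3 H
  atom 2: aromatic c, 3 neighbours → 0 H
  atom 3: aromatic c, 3 neighbours → 0 H
  atom 4: S, bond orders sum to 1 (valence 2) → 1 H
  atom 5: aromatic c, 2 neighbours → 1 H
  atom 6: aromatic c, 3 neighbours → 0 H
  atom 7: aromatic c, 3 neighbours → 0 H
  atom 8: O, bond orders sum to 1 (valence 2) → 1 H
  atom 9: aromatic c, 3 neighbours → 0 H
  atom 10: C with explicit H count 3
  atom 11: aromatic c, 2 neighbours → 1 H
  atom 12: aromatic c, 2 neighbours → 1 H
  atom 13: aromatic c, 3 neighbours → 0 H
  atom 14: aromatic c, 2 neighbours → 1 H
Totals → C:12, H:12, O:1, S:1.
In Hill order: C12H12OS.

C12H12OS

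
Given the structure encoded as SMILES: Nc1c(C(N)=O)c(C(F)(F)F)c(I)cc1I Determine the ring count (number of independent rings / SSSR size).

1

In SMILES, each pair of matching ring-closure digits denotes one ring-closing bond; the number of such bonds equals the number of independent rings.
Ring-closure bonds here: 1.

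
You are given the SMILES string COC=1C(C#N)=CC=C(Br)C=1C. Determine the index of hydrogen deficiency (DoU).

Degree of unsaturation = (number of rings) + (number of π bonds).
Ring closures in the SMILES: 1.
π bonds: 3 double bonds (each 1 DoU), 1 triple bond (each 2 DoU) → 5 DoU from unsaturation.
Total DoU = 1 + 5 = 6.

6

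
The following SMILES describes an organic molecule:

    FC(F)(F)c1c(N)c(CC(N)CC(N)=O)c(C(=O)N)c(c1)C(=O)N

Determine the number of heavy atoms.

Every atom symbol written in the SMILES (organic subset) is one heavy atom; implicit H are not written.
Heavy atoms by element → C:13, F:3, N:5, O:3.
Total: 24.

24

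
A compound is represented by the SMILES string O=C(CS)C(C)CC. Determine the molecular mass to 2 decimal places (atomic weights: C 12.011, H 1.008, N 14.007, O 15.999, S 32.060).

First, the molecular formula is C6H12OS (counting implicit H from valence).
  C: 6 × 12.011 = 72.066
  H: 12 × 1.008 = 12.096
  O: 1 × 15.999 = 15.999
  S: 1 × 32.060 = 32.060
Sum: 6×12.011 + 12×1.008 + 1×15.999 + 1×32.060 = 132.221 → 132.22 g/mol.

132.22 g/mol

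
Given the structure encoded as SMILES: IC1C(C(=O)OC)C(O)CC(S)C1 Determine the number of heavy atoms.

Every atom symbol written in the SMILES (organic subset) is one heavy atom; implicit H are not written.
Heavy atoms by element → C:8, I:1, O:3, S:1.
Total: 13.

13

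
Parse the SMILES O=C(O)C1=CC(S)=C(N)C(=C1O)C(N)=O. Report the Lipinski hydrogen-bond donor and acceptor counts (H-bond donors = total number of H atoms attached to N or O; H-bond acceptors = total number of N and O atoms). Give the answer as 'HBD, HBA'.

Donors: find every N or O and count the H atoms it carries.
  atom 1 (O): bond orders sum to 2 → 0 H
  atom 3 (O): bond orders sum to 1 → 1 H
  atom 9 (N): bond orders sum to 1 → 2 H
  atom 12 (O): bond orders sum to 1 → 1 H
  atom 14 (N): bond orders sum to 1 → 2 H
  atom 15 (O): bond orders sum to 2 → 0 H
Lipinski HBD = 6.
Acceptors: N atoms = 2, O atoms = 4 → HBA = 6.

6, 6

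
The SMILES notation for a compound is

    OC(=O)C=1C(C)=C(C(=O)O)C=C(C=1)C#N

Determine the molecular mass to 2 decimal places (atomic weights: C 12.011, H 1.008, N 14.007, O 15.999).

205.17 g/mol

First, the molecular formula is C10H7NO4 (counting implicit H from valence).
  C: 10 × 12.011 = 120.110
  H: 7 × 1.008 = 7.056
  N: 1 × 14.007 = 14.007
  O: 4 × 15.999 = 63.996
Sum: 10×12.011 + 7×1.008 + 1×14.007 + 4×15.999 = 205.169 → 205.17 g/mol.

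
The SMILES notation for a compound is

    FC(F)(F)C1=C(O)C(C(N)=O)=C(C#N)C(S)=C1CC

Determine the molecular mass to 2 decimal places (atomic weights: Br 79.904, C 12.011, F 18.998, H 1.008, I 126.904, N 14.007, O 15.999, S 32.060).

First, the molecular formula is C11H9F3N2O2S (counting implicit H from valence).
  C: 11 × 12.011 = 132.121
  F: 3 × 18.998 = 56.994
  H: 9 × 1.008 = 9.072
  N: 2 × 14.007 = 28.014
  O: 2 × 15.999 = 31.998
  S: 1 × 32.060 = 32.060
Sum: 11×12.011 + 3×18.998 + 9×1.008 + 2×14.007 + 2×15.999 + 1×32.060 = 290.259 → 290.26 g/mol.

290.26 g/mol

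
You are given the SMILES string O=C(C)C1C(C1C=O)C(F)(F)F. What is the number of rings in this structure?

In SMILES, each pair of matching ring-closure digits denotes one ring-closing bond; the number of such bonds equals the number of independent rings.
Ring-closure bonds here: 1.

1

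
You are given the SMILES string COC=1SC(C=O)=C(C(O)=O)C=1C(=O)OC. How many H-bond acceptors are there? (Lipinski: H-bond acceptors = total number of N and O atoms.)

N atoms: 0; O atoms: 6.
Lipinski HBA = 0 + 6 = 6.

6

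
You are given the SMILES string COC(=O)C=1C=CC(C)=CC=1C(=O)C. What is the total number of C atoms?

11

Count every carbon token in the SMILES (each C, including those in ring-closure positions and inside branches).
Carbon count: 11.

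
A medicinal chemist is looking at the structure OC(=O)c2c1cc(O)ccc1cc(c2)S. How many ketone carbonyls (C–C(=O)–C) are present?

Scan the SMILES for the ketone motif — none present.
Groups that are present: 1 carboxylic acid, 1 hydroxyl, 1 thiol.

0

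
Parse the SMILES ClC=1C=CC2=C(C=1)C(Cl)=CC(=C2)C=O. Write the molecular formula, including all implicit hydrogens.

Walk through each heavy atom and fill implicit hydrogens from standard valence (C 4, N 3, O 2, S 2, halogen 1):
  atom 1: Cl (halogen, monovalent) → 0 H
  atom 2: C, bond orders sum to 4 (valence 4) → 0 H
  atom 3: C, bond orders sum to 3 (valence 4) → 1 H
  atom 4: C, bond orders sum to 3 (valence 4) → 1 H
  atom 5: C, bond orders sum to 4 (valence 4) → 0 H
  atom 6: C, bond orders sum to 4 (valence 4) → 0 H
  atom 7: C, bond orders sum to 3 (valence 4) → 1 H
  atom 8: C, bond orders sum to 4 (valence 4) → 0 H
  atom 9: Cl (halogen, monovalent) → 0 H
  atom 10: C, bond orders sum to 3 (valence 4) → 1 H
  atom 11: C, bond orders sum to 4 (valence 4) → 0 H
  atom 12: C, bond orders sum to 3 (valence 4) → 1 H
  atom 13: C, bond orders sum to 3 (valence 4) → 1 H
  atom 14: O, bond orders sum to 2 (valence 2) → 0 H
Totals → C:11, H:6, Cl:2, O:1.

C11H6Cl2O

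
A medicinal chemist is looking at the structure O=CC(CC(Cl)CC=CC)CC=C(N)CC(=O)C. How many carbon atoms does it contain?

14

Count every carbon token in the SMILES (each C, including those in ring-closure positions and inside branches).
Carbon count: 14.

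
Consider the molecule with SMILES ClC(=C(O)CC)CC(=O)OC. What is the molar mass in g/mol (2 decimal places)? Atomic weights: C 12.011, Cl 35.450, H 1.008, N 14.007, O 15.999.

First, the molecular formula is C7H11ClO3 (counting implicit H from valence).
  C: 7 × 12.011 = 84.077
  Cl: 1 × 35.450 = 35.450
  H: 11 × 1.008 = 11.088
  O: 3 × 15.999 = 47.997
Sum: 7×12.011 + 1×35.450 + 11×1.008 + 3×15.999 = 178.612 → 178.61 g/mol.

178.61 g/mol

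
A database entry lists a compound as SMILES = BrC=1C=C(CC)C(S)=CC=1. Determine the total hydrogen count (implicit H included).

Walk through each heavy atom and fill implicit hydrogens from standard valence (C 4, N 3, O 2, S 2, halogen 1):
  atom 1: Br (halogen, monovalent) → 0 H
  atom 2: C, bond orders sum to 4 (valence 4) → 0 H
  atom 3: C, bond orders sum to 3 (valence 4) → 1 H
  atom 4: C, bond orders sum to 4 (valence 4) → 0 H
  atom 5: C, bond orders sum to 2 (valence 4) → 2 H
  atom 6: C, bond orders sum to 1 (valence 4) → 3 H
  atom 7: C, bond orders sum to 4 (valence 4) → 0 H
  atom 8: S, bond orders sum to 1 (valence 2) → 1 H
  atom 9: C, bond orders sum to 3 (valence 4) → 1 H
  atom 10: C, bond orders sum to 3 (valence 4) → 1 H
Total hydrogens: 9.

9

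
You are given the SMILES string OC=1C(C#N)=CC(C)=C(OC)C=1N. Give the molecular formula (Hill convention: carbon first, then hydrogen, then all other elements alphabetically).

Walk through each heavy atom and fill implicit hydrogens from standard valence (C 4, N 3, O 2, S 2, halogen 1):
  atom 1: O, bond orders sum to 1 (valence 2) → 1 H
  atom 2: C, bond orders sum to 4 (valence 4) → 0 H
  atom 3: C, bond orders sum to 4 (valence 4) → 0 H
  atom 4: C, bond orders sum to 4 (valence 4) → 0 H
  atom 5: N, bond orders sum to 3 (valence 3) → 0 H
  atom 6: C, bond orders sum to 3 (valence 4) → 1 H
  atom 7: C, bond orders sum to 4 (valence 4) → 0 H
  atom 8: C, bond orders sum to 1 (valence 4) → 3 H
  atom 9: C, bond orders sum to 4 (valence 4) → 0 H
  atom 10: O, bond orders sum to 2 (valence 2) → 0 H
  atom 11: C, bond orders sum to 1 (valence 4) → 3 H
  atom 12: C, bond orders sum to 4 (valence 4) → 0 H
  atom 13: N, bond orders sum to 1 (valence 3) → 2 H
Totals → C:9, H:10, N:2, O:2.

C9H10N2O2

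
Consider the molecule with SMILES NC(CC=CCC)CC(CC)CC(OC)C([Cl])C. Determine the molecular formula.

Walk through each heavy atom and fill implicit hydrogens from standard valence (C 4, N 3, O 2, S 2, halogen 1):
  atom 1: N, bond orders sum to 1 (valence 3) → 2 H
  atom 2: C, bond orders sum to 3 (valence 4) → 1 H
  atom 3: C, bond orders sum to 2 (valence 4) → 2 H
  atom 4: C, bond orders sum to 3 (valence 4) → 1 H
  atom 5: C, bond orders sum to 3 (valence 4) → 1 H
  atom 6: C, bond orders sum to 2 (valence 4) → 2 H
  atom 7: C, bond orders sum to 1 (valence 4) → 3 H
  atom 8: C, bond orders sum to 2 (valence 4) → 2 H
  atom 9: C, bond orders sum to 3 (valence 4) → 1 H
  atom 10: C, bond orders sum to 2 (valence 4) → 2 H
  atom 11: C, bond orders sum to 1 (valence 4) → 3 H
  atom 12: C, bond orders sum to 2 (valence 4) → 2 H
  atom 13: C, bond orders sum to 3 (valence 4) → 1 H
  atom 14: O, bond orders sum to 2 (valence 2) → 0 H
  atom 15: C, bond orders sum to 1 (valence 4) → 3 H
  atom 16: C, bond orders sum to 3 (valence 4) → 1 H
  atom 17: Cl with explicit H count 0
  atom 18: C, bond orders sum to 1 (valence 4) → 3 H
Totals → C:15, H:30, Cl:1, N:1, O:1.
In Hill order: C15H30ClNO.

C15H30ClNO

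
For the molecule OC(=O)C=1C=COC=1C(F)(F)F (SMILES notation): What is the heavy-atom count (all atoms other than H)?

12

Every atom symbol written in the SMILES (organic subset) is one heavy atom; implicit H are not written.
Heavy atoms by element → C:6, F:3, O:3.
Total: 12.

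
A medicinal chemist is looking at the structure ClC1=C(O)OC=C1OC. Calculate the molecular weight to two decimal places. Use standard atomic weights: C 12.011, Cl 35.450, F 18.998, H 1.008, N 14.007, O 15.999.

148.54 g/mol

First, the molecular formula is C5H5ClO3 (counting implicit H from valence).
  C: 5 × 12.011 = 60.055
  Cl: 1 × 35.450 = 35.450
  H: 5 × 1.008 = 5.040
  O: 3 × 15.999 = 47.997
Sum: 5×12.011 + 1×35.450 + 5×1.008 + 3×15.999 = 148.542 → 148.54 g/mol.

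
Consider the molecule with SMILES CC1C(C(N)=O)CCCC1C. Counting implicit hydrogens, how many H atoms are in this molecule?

Walk through each heavy atom and fill implicit hydrogens from standard valence (C 4, N 3, O 2, S 2, halogen 1):
  atom 1: C, bond orders sum to 1 (valence 4) → 3 H
  atom 2: C, bond orders sum to 3 (valence 4) → 1 H
  atom 3: C, bond orders sum to 3 (valence 4) → 1 H
  atom 4: C, bond orders sum to 4 (valence 4) → 0 H
  atom 5: N, bond orders sum to 1 (valence 3) → 2 H
  atom 6: O, bond orders sum to 2 (valence 2) → 0 H
  atom 7: C, bond orders sum to 2 (valence 4) → 2 H
  atom 8: C, bond orders sum to 2 (valence 4) → 2 H
  atom 9: C, bond orders sum to 2 (valence 4) → 2 H
  atom 10: C, bond orders sum to 3 (valence 4) → 1 H
  atom 11: C, bond orders sum to 1 (valence 4) → 3 H
Total hydrogens: 17.

17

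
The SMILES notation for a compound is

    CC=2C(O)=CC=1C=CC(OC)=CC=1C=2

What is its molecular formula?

C12H12O2

Walk through each heavy atom and fill implicit hydrogens from standard valence (C 4, N 3, O 2, S 2, halogen 1):
  atom 1: C, bond orders sum to 1 (valence 4) → 3 H
  atom 2: C, bond orders sum to 4 (valence 4) → 0 H
  atom 3: C, bond orders sum to 4 (valence 4) → 0 H
  atom 4: O, bond orders sum to 1 (valence 2) → 1 H
  atom 5: C, bond orders sum to 3 (valence 4) → 1 H
  atom 6: C, bond orders sum to 4 (valence 4) → 0 H
  atom 7: C, bond orders sum to 3 (valence 4) → 1 H
  atom 8: C, bond orders sum to 3 (valence 4) → 1 H
  atom 9: C, bond orders sum to 4 (valence 4) → 0 H
  atom 10: O, bond orders sum to 2 (valence 2) → 0 H
  atom 11: C, bond orders sum to 1 (valence 4) → 3 H
  atom 12: C, bond orders sum to 3 (valence 4) → 1 H
  atom 13: C, bond orders sum to 4 (valence 4) → 0 H
  atom 14: C, bond orders sum to 3 (valence 4) → 1 H
Totals → C:12, H:12, O:2.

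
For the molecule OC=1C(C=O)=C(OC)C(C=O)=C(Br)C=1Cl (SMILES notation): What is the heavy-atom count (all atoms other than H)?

15

Every atom symbol written in the SMILES (organic subset) is one heavy atom; implicit H are not written.
Heavy atoms by element → Br:1, C:9, Cl:1, O:4.
Total: 15.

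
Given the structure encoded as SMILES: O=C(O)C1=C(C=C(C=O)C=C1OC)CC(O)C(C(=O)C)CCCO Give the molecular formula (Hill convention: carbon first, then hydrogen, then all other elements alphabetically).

Walk through each heavy atom and fill implicit hydrogens from standard valence (C 4, N 3, O 2, S 2, halogen 1):
  atom 1: O, bond orders sum to 2 (valence 2) → 0 H
  atom 2: C, bond orders sum to 4 (valence 4) → 0 H
  atom 3: O, bond orders sum to 1 (valence 2) → 1 H
  atom 4: C, bond orders sum to 4 (valence 4) → 0 H
  atom 5: C, bond orders sum to 4 (valence 4) → 0 H
  atom 6: C, bond orders sum to 3 (valence 4) → 1 H
  atom 7: C, bond orders sum to 4 (valence 4) → 0 H
  atom 8: C, bond orders sum to 3 (valence 4) → 1 H
  atom 9: O, bond orders sum to 2 (valence 2) → 0 H
  atom 10: C, bond orders sum to 3 (valence 4) → 1 H
  atom 11: C, bond orders sum to 4 (valence 4) → 0 H
  atom 12: O, bond orders sum to 2 (valence 2) → 0 H
  atom 13: C, bond orders sum to 1 (valence 4) → 3 H
  atom 14: C, bond orders sum to 2 (valence 4) → 2 H
  atom 15: C, bond orders sum to 3 (valence 4) → 1 H
  atom 16: O, bond orders sum to 1 (valence 2) → 1 H
  atom 17: C, bond orders sum to 3 (valence 4) → 1 H
  atom 18: C, bond orders sum to 4 (valence 4) → 0 H
  atom 19: O, bond orders sum to 2 (valence 2) → 0 H
  atom 20: C, bond orders sum to 1 (valence 4) → 3 H
  atom 21: C, bond orders sum to 2 (valence 4) → 2 H
  atom 22: C, bond orders sum to 2 (valence 4) → 2 H
  atom 23: C, bond orders sum to 2 (valence 4) → 2 H
  atom 24: O, bond orders sum to 1 (valence 2) → 1 H
Totals → C:17, H:22, O:7.

C17H22O7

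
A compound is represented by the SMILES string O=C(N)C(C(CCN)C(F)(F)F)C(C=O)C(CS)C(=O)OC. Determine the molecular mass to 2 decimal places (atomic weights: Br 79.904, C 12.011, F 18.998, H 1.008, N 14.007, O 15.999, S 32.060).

344.35 g/mol

First, the molecular formula is C12H19F3N2O4S (counting implicit H from valence).
  C: 12 × 12.011 = 144.132
  F: 3 × 18.998 = 56.994
  H: 19 × 1.008 = 19.152
  N: 2 × 14.007 = 28.014
  O: 4 × 15.999 = 63.996
  S: 1 × 32.060 = 32.060
Sum: 12×12.011 + 3×18.998 + 19×1.008 + 2×14.007 + 4×15.999 + 1×32.060 = 344.348 → 344.35 g/mol.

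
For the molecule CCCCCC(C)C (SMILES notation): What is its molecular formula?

Walk through each heavy atom and fill implicit hydrogens from standard valence (C 4, N 3, O 2, S 2, halogen 1):
  atom 1: C, bond orders sum to 1 (valence 4) → 3 H
  atom 2: C, bond orders sum to 2 (valence 4) → 2 H
  atom 3: C, bond orders sum to 2 (valence 4) → 2 H
  atom 4: C, bond orders sum to 2 (valence 4) → 2 H
  atom 5: C, bond orders sum to 2 (valence 4) → 2 H
  atom 6: C, bond orders sum to 3 (valence 4) → 1 H
  atom 7: C, bond orders sum to 1 (valence 4) → 3 H
  atom 8: C, bond orders sum to 1 (valence 4) → 3 H
Totals → C:8, H:18.
In Hill order: C8H18.

C8H18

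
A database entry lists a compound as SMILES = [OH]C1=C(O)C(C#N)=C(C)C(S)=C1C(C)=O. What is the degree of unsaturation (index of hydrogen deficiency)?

7

Degree of unsaturation = (number of rings) + (number of π bonds).
Ring closures in the SMILES: 1.
π bonds: 4 double bonds (each 1 DoU), 1 triple bond (each 2 DoU) → 6 DoU from unsaturation.
Total DoU = 1 + 6 = 7.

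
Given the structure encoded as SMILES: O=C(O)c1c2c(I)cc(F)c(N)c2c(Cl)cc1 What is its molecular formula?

Walk through each heavy atom and fill implicit hydrogens from standard valence (C 4, N 3, O 2, S 2, halogen 1); for lowercase aromatic atoms, an aromatic c carries 1 H when it has two neighbours and 0 H with three, and aromatic n carries 0 H:
  atom 1: O, bond orders sum to 2 (valence 2) → 0 H
  atom 2: C, bond orders sum to 4 (valence 4) → 0 H
  atom 3: O, bond orders sum to 1 (valence 2) → 1 H
  atom 4: aromatic c, 3 neighbours → 0 H
  atom 5: aromatic c, 3 neighbours → 0 H
  atom 6: aromatic c, 3 neighbours → 0 H
  atom 7: I (halogen, monovalent) → 0 H
  atom 8: aromatic c, 2 neighbours → 1 H
  atom 9: aromatic c, 3 neighbours → 0 H
  atom 10: F (halogen, monovalent) → 0 H
  atom 11: aromatic c, 3 neighbours → 0 H
  atom 12: N, bond orders sum to 1 (valence 3) → 2 H
  atom 13: aromatic c, 3 neighbours → 0 H
  atom 14: aromatic c, 3 neighbours → 0 H
  atom 15: Cl (halogen, monovalent) → 0 H
  atom 16: aromatic c, 2 neighbours → 1 H
  atom 17: aromatic c, 2 neighbours → 1 H
Totals → C:11, H:6, Cl:1, F:1, I:1, N:1, O:2.
In Hill order: C11H6ClFINO2.

C11H6ClFINO2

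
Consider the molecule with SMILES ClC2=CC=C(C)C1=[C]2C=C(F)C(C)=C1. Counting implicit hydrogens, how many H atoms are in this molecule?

10

Walk through each heavy atom and fill implicit hydrogens from standard valence (C 4, N 3, O 2, S 2, halogen 1):
  atom 1: Cl (halogen, monovalent) → 0 H
  atom 2: C, bond orders sum to 4 (valence 4) → 0 H
  atom 3: C, bond orders sum to 3 (valence 4) → 1 H
  atom 4: C, bond orders sum to 3 (valence 4) → 1 H
  atom 5: C, bond orders sum to 4 (valence 4) → 0 H
  atom 6: C, bond orders sum to 1 (valence 4) → 3 H
  atom 7: C, bond orders sum to 4 (valence 4) → 0 H
  atom 8: C with explicit H count 0
  atom 9: C, bond orders sum to 3 (valence 4) → 1 H
  atom 10: C, bond orders sum to 4 (valence 4) → 0 H
  atom 11: F (halogen, monovalent) → 0 H
  atom 12: C, bond orders sum to 4 (valence 4) → 0 H
  atom 13: C, bond orders sum to 1 (valence 4) → 3 H
  atom 14: C, bond orders sum to 3 (valence 4) → 1 H
Total hydrogens: 10.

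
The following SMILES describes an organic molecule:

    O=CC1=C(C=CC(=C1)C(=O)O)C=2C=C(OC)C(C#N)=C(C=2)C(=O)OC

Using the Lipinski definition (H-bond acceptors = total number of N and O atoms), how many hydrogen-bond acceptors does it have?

7

N atoms: 1; O atoms: 6.
Lipinski HBA = 1 + 6 = 7.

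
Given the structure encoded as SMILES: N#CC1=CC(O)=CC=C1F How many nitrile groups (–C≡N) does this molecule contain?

The nitrile motif appears at heavy-atom position 2 in the SMILES.
Other groups present: 1 hydroxyl.
Nitrile count: 1.

1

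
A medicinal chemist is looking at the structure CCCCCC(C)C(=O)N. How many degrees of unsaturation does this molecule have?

1

Degree of unsaturation = (number of rings) + (number of π bonds).
Ring closures in the SMILES: 0.
π bonds: 1 double bond (each 1 DoU) → 1 DoU from unsaturation.
Total DoU = 0 + 1 = 1.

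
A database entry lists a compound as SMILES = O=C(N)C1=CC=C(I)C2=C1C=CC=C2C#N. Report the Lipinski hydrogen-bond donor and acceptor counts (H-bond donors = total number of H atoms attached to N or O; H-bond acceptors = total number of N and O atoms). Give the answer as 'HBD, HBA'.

2, 3

Donors: find every N or O and count the H atoms it carries.
  atom 1 (O): bond orders sum to 2 → 0 H
  atom 3 (N): bond orders sum to 1 → 2 H
  atom 16 (N): bond orders sum to 3 → 0 H
Lipinski HBD = 2.
Acceptors: N atoms = 2, O atoms = 1 → HBA = 3.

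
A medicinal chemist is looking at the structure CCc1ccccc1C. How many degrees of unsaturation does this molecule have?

Molecular formula: C9H12.
DoU = (2C + 2 + N − H − X) / 2, where X is the halogen count and O/S are ignored.
    = (2·9 + 2 + 0 − 12 − 0) / 2 = 8 / 2 = 4.

4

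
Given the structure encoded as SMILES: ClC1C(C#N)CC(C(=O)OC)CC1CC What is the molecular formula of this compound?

C11H16ClNO2

Walk through each heavy atom and fill implicit hydrogens from standard valence (C 4, N 3, O 2, S 2, halogen 1):
  atom 1: Cl (halogen, monovalent) → 0 H
  atom 2: C, bond orders sum to 3 (valence 4) → 1 H
  atom 3: C, bond orders sum to 3 (valence 4) → 1 H
  atom 4: C, bond orders sum to 4 (valence 4) → 0 H
  atom 5: N, bond orders sum to 3 (valence 3) → 0 H
  atom 6: C, bond orders sum to 2 (valence 4) → 2 H
  atom 7: C, bond orders sum to 3 (valence 4) → 1 H
  atom 8: C, bond orders sum to 4 (valence 4) → 0 H
  atom 9: O, bond orders sum to 2 (valence 2) → 0 H
  atom 10: O, bond orders sum to 2 (valence 2) → 0 H
  atom 11: C, bond orders sum to 1 (valence 4) → 3 H
  atom 12: C, bond orders sum to 2 (valence 4) → 2 H
  atom 13: C, bond orders sum to 3 (valence 4) → 1 H
  atom 14: C, bond orders sum to 2 (valence 4) → 2 H
  atom 15: C, bond orders sum to 1 (valence 4) → 3 H
Totals → C:11, H:16, Cl:1, N:1, O:2.
In Hill order: C11H16ClNO2.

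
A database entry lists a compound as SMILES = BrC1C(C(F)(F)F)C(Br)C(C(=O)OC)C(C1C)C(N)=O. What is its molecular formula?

Walk through each heavy atom and fill implicit hydrogens from standard valence (C 4, N 3, O 2, S 2, halogen 1):
  atom 1: Br (halogen, monovalent) → 0 H
  atom 2: C, bond orders sum to 3 (valence 4) → 1 H
  atom 3: C, bond orders sum to 3 (valence 4) → 1 H
  atom 4: C, bond orders sum to 4 (valence 4) → 0 H
  atom 5: F (halogen, monovalent) → 0 H
  atom 6: F (halogen, monovalent) → 0 H
  atom 7: F (halogen, monovalent) → 0 H
  atom 8: C, bond orders sum to 3 (valence 4) → 1 H
  atom 9: Br (halogen, monovalent) → 0 H
  atom 10: C, bond orders sum to 3 (valence 4) → 1 H
  atom 11: C, bond orders sum to 4 (valence 4) → 0 H
  atom 12: O, bond orders sum to 2 (valence 2) → 0 H
  atom 13: O, bond orders sum to 2 (valence 2) → 0 H
  atom 14: C, bond orders sum to 1 (valence 4) → 3 H
  atom 15: C, bond orders sum to 3 (valence 4) → 1 H
  atom 16: C, bond orders sum to 3 (valence 4) → 1 H
  atom 17: C, bond orders sum to 1 (valence 4) → 3 H
  atom 18: C, bond orders sum to 4 (valence 4) → 0 H
  atom 19: N, bond orders sum to 1 (valence 3) → 2 H
  atom 20: O, bond orders sum to 2 (valence 2) → 0 H
Totals → C:11, H:14, Br:2, F:3, N:1, O:3.
In Hill order: C11H14Br2F3NO3.

C11H14Br2F3NO3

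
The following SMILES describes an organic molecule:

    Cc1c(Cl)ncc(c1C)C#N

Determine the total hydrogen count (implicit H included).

Walk through each heavy atom and fill implicit hydrogens from standard valence (C 4, N 3, O 2, S 2, halogen 1); for lowercase aromatic atoms, an aromatic c carries 1 H when it has two neighbours and 0 H with three, and aromatic n carries 0 H:
  atom 1: C, bond orders sum to 1 (valence 4) → 3 H
  atom 2: aromatic c, 3 neighbours → 0 H
  atom 3: aromatic c, 3 neighbours → 0 H
  atom 4: Cl (halogen, monovalent) → 0 H
  atom 5: aromatic n, 2 neighbours → 0 H
  atom 6: aromatic c, 2 neighbours → 1 H
  atom 7: aromatic c, 3 neighbours → 0 H
  atom 8: aromatic c, 3 neighbours → 0 H
  atom 9: C, bond orders sum to 1 (valence 4) → 3 H
  atom 10: C, bond orders sum to 4 (valence 4) → 0 H
  atom 11: N, bond orders sum to 3 (valence 3) → 0 H
Total hydrogens: 7.

7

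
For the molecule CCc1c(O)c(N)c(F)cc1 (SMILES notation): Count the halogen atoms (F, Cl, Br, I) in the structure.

1

Halogen atoms appear at heavy-atom position 9 (1×F).
Other groups present: 1 hydroxyl, 1 primary amine.
Halogen count: 1.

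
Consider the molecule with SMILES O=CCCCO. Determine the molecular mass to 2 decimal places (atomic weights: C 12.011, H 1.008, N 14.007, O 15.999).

88.11 g/mol

First, the molecular formula is C4H8O2 (counting implicit H from valence).
  C: 4 × 12.011 = 48.044
  H: 8 × 1.008 = 8.064
  O: 2 × 15.999 = 31.998
Sum: 4×12.011 + 8×1.008 + 2×15.999 = 88.106 → 88.11 g/mol.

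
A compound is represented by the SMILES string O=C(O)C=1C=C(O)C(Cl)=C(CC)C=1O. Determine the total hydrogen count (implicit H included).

Walk through each heavy atom and fill implicit hydrogens from standard valence (C 4, N 3, O 2, S 2, halogen 1):
  atom 1: O, bond orders sum to 2 (valence 2) → 0 H
  atom 2: C, bond orders sum to 4 (valence 4) → 0 H
  atom 3: O, bond orders sum to 1 (valence 2) → 1 H
  atom 4: C, bond orders sum to 4 (valence 4) → 0 H
  atom 5: C, bond orders sum to 3 (valence 4) → 1 H
  atom 6: C, bond orders sum to 4 (valence 4) → 0 H
  atom 7: O, bond orders sum to 1 (valence 2) → 1 H
  atom 8: C, bond orders sum to 4 (valence 4) → 0 H
  atom 9: Cl (halogen, monovalent) → 0 H
  atom 10: C, bond orders sum to 4 (valence 4) → 0 H
  atom 11: C, bond orders sum to 2 (valence 4) → 2 H
  atom 12: C, bond orders sum to 1 (valence 4) → 3 H
  atom 13: C, bond orders sum to 4 (valence 4) → 0 H
  atom 14: O, bond orders sum to 1 (valence 2) → 1 H
Total hydrogens: 9.

9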